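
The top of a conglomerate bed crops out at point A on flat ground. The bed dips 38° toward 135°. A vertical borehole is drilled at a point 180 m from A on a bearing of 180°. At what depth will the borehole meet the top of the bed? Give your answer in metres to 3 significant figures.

99.4 m

The hole lies 45° from the dip direction, so the down-dip offset is 180 × cos 45° = 127.28 m.
Depth = down-dip offset × tan(dip) = 127.28 × tan 38° = 127.28 × 0.7813
Depth = 99.44 m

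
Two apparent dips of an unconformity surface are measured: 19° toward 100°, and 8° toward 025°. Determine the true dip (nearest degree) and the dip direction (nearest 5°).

Represent each trace as a vector plunging at its apparent dip toward its trend (east-north-up frame): v₁ = (0.931, -0.164, -0.326), v₂ = (0.419, 0.897, -0.139).
n = v₁ × v₂ = (0.315, -0.007, 0.904) (taken with n_z > 0).
Dip δ = arctan(|n_h|/n_z) = arctan(0.315/0.904) = 19.2°.
The horizontal component of n points toward azimuth atan2(n_x, n_y) = 91°, the dip direction.

true dip 19°, dip direction 090°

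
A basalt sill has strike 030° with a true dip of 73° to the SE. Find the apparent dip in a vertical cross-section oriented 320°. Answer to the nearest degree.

72°

The strike is 030° and the section trends 320°; the acute angle between them is β = 70°.
tan(apparent dip) = tan 73° · sin 70° = 3.0736
α = arctan(3.0736) = 71.98°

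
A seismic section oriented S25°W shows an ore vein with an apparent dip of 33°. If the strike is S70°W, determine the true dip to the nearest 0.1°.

β = acute angle between strike S70°W and section S25°W = 45°.
tan(true dip) = tan 33° / sin 45° = 0.9184
δ = arctan(0.9184) = 42.56°

42.6°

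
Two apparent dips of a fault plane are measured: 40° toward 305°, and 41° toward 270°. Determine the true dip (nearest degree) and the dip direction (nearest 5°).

true dip 42°, dip direction 285°

The two traces are lines in the plane: v₁ = (sin 305°·cos 40°, cos 305°·cos 40°, −sin 40°), v₂ = (sin 270°·cos 41°, cos 270°·cos 41°, −sin 41°).
The plane normal is n = v₁ × v₂ ∝ (-0.288, 0.073, 0.332).
tan δ = √(n_x²+n_y²)/n_z = 0.297/0.332, so δ = 41.9°.
Dip direction = atan2(-0.288, 0.073) = 284° (azimuth of n's horizontal projection).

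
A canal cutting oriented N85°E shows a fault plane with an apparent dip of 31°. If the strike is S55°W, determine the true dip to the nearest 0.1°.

50.2°

β = acute angle between strike S55°W and section N85°E = 30°.
tan δ = tan α / sin β = tan 31° / sin 30° = 0.6009 / 0.5000 = 1.2017
true dip = arctan 1.2017 = 50.23°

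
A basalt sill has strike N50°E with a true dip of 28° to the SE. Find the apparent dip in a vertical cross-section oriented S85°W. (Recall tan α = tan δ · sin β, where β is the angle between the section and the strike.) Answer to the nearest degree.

The strike is N50°E and the section trends S85°W; the acute angle between them is β = 35°.
tan(apparent dip) = tan 28° · sin 35° = 0.3050
α = arctan(0.3050) = 16.96°

17°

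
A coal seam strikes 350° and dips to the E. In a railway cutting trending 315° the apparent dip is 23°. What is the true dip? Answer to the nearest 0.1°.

β = acute angle between strike 350° and section 315° = 35°.
tan(true dip) = tan 23° / sin 35° = 0.7400
true dip = arctan 0.7400 = 36.50°

36.5°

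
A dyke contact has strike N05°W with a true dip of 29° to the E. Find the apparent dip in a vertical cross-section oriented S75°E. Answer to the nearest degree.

28°

Angle between strike (N05°W) and section (S75°E): β = 70°.
tan(apparent dip) = tan 29° · sin 70° = 0.5209
α = arctan(0.5209) = 27.51°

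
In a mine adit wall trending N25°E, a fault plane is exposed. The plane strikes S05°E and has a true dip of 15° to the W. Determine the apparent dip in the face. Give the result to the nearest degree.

The strike is S05°E and the section trends N25°E; the acute angle between them is β = 30°.
tan α = tan 15° × sin 30° = 0.2679 × 0.5000 = 0.1340
apparent dip = arctan 0.1340 = 7.63°

8°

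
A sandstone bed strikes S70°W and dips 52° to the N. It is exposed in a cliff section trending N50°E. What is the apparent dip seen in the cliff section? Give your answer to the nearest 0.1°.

The section lies 20° from the strike.
tan(apparent dip) = tan 52° · sin 20° = 0.4378
α = arctan(0.4378) = 23.64°

23.6°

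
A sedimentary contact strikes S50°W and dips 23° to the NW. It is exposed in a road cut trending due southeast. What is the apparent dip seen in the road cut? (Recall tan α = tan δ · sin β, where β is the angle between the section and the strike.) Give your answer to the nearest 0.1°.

The strike is S50°W and the section trends due southeast; the acute angle between them is β = 85°.
tan(apparent dip) = tan 23° · sin 85° = 0.4229
apparent dip = arctan 0.4229 = 22.92°

22.9°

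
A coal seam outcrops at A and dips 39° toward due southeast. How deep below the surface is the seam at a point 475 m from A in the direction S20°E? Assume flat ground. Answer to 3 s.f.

349 m

The hole lies 25° from the dip direction, so the down-dip offset is 475 × cos 25° = 430.50 m.
Depth = down-dip offset × tan(dip) = 430.50 × tan 39° = 430.50 × 0.8098
Depth = 348.61 m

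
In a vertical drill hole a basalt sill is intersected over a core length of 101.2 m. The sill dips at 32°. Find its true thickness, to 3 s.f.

85.8 m

True thickness t = h · cos(dip) = 101.2 × cos 32°
t = 101.2 × 0.8480 = 85.822 m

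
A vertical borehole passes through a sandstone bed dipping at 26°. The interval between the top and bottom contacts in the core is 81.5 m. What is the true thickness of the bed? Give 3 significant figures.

73.3 m

True thickness t = h · cos(dip) = 81.5 × cos 26°
t = 81.5 × 0.8988 = 73.252 m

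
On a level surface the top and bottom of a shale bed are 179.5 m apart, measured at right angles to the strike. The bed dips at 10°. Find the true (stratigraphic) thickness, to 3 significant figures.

True thickness t = w · sin(dip) = 179.5 × sin 10°
t = 179.5 × 0.1736 = 31.170 m

31.2 m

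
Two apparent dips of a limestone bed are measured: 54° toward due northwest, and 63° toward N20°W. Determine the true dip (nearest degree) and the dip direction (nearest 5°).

true dip 65°, dip direction 005°

The two traces are lines in the plane: v₁ = (sin 315°·cos 54°, cos 315°·cos 54°, −sin 54°), v₂ = (sin 340°·cos 63°, cos 340°·cos 63°, −sin 63°).
Cross product v₁ × v₂ gives the pole to the plane: n ∝ (0.025, 0.245, 0.113).
Dip δ = arctan(|n_h|/n_z) = arctan(0.246/0.113) = 65.4°.
Dip direction = azimuth of (n_x, n_y) = atan2(0.025, 0.245) = 6°.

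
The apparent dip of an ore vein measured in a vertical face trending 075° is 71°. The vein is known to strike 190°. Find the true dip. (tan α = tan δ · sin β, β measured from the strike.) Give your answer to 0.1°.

The section is 65° from the strike.
tan(true dip) = tan 71° / sin 65° = 3.2044
true dip = arctan 3.2044 = 72.67°

72.7°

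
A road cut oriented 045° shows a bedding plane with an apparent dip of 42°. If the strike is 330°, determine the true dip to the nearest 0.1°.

The section is 75° from the strike.
tan δ = tan α / sin β = tan 42° / sin 75° = 0.9004 / 0.9659 = 0.9322
δ = arctan(0.9322) = 42.99°

43.0°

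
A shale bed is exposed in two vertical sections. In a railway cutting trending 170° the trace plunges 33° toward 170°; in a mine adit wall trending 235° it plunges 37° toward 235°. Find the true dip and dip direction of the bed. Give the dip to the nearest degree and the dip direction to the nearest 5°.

true dip 40°, dip direction 210°

Each apparent-dip line lies in the plane. As unit vectors (x east, y north, z up), v₁ plunges 33°→170° and v₂ plunges 37°→235°.
The plane normal is n = v₁ × v₂ ∝ (-0.248, -0.444, 0.607).
Dip δ = arctan(|n_h|/n_z) = arctan(0.508/0.607) = 39.9°.
The horizontal component of n points toward azimuth atan2(n_x, n_y) = 209°, the dip direction.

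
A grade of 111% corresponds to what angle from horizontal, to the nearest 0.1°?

48.0°

tan θ = 111/100 = 1.1100
θ = arctan(1.1100) = 47.98°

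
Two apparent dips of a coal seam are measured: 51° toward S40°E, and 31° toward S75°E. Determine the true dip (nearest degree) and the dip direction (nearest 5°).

The two traces are lines in the plane: v₁ = (sin 140°·cos 51°, cos 140°·cos 51°, −sin 51°), v₂ = (sin 105°·cos 31°, cos 105°·cos 31°, −sin 31°).
n = v₁ × v₂ = (0.076, -0.435, 0.309) (taken with n_z > 0).
Dip δ = arctan(|n_h|/n_z) = arctan(0.442/0.309) = 55.0°.
Dip direction = azimuth of (n_x, n_y) = atan2(0.076, -0.435) = 170°.

true dip 55°, dip direction 170°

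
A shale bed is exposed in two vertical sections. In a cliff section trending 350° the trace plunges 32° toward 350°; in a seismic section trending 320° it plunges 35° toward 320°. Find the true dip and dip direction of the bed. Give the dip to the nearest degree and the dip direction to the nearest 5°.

Each apparent-dip line lies in the plane. As unit vectors (x east, y north, z up), v₁ plunges 32°→350° and v₂ plunges 35°→320°.
Cross product v₁ × v₂ gives the pole to the plane: n ∝ (-0.147, 0.195, 0.347).
tan δ = √(n_x²+n_y²)/n_z = 0.244/0.347, so δ = 35.0°.
Dip direction = atan2(-0.147, 0.195) = 323° (azimuth of n's horizontal projection).

true dip 35°, dip direction 325°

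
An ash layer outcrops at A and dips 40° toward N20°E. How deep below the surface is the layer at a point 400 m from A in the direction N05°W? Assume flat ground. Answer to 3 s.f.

304 m

The hole lies 25° from the dip direction, so the down-dip offset is 400 × cos 25° = 362.52 m.
Depth = down-dip offset × tan(dip) = 362.52 × tan 40° = 362.52 × 0.8391
Depth = 304.19 m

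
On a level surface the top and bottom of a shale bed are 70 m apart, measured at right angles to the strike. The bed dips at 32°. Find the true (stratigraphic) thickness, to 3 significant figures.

37.1 m

True thickness t = w · sin(dip) = 70 × sin 32°
t = 70 × 0.5299 = 37.094 m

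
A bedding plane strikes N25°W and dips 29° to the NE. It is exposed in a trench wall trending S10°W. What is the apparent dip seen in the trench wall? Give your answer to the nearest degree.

The strike is N25°W and the section trends S10°W; the acute angle between them is β = 35°.
tan(apparent dip) = tan 29° · sin 35° = 0.3179
apparent dip = arctan 0.3179 = 17.64°

18°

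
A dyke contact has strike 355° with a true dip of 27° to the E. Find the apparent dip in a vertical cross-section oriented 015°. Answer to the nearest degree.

10°

Angle between strike (355°) and section (015°): β = 20°.
tan α = tan 27° × sin 20° = 0.5095 × 0.3420 = 0.1743
apparent dip = arctan 0.1743 = 9.89°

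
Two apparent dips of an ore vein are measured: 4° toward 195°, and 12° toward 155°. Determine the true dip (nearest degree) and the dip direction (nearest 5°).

true dip 14°, dip direction 120°

Represent each trace as a vector plunging at its apparent dip toward its trend (east-north-up frame): v₁ = (-0.258, -0.964, -0.070), v₂ = (0.413, -0.887, -0.208).
The plane normal is n = v₁ × v₂ ∝ (0.138, -0.083, 0.627).
tan δ = √(n_x²+n_y²)/n_z = 0.161/0.627, so δ = 14.4°.
Dip direction = atan2(0.138, -0.083) = 121° (azimuth of n's horizontal projection).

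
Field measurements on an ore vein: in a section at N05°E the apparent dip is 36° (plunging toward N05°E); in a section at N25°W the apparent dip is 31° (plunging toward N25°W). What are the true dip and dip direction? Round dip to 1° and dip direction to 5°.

true dip 36°, dip direction 010°

The two traces are lines in the plane: v₁ = (sin 5°·cos 36°, cos 5°·cos 36°, −sin 36°), v₂ = (sin 335°·cos 31°, cos 335°·cos 31°, −sin 31°).
n = v₁ × v₂ = (0.042, 0.249, 0.347) (taken with n_z > 0).
Dip δ = arctan(|n_h|/n_z) = arctan(0.253/0.347) = 36.1°.
The horizontal component of n points toward azimuth atan2(n_x, n_y) = 9°, the dip direction.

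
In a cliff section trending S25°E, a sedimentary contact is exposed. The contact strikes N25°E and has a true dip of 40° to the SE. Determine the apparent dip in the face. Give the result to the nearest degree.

33°

The section lies 50° from the strike.
tan(apparent dip) = tan 40° · sin 50° = 0.6428
α = arctan(0.6428) = 32.73°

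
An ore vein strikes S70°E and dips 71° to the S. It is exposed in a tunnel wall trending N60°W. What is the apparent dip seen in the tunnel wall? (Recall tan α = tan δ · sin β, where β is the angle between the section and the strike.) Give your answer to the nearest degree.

The section lies 10° from the strike.
tan(apparent dip) = tan 71° · sin 10° = 0.5043
apparent dip = arctan 0.5043 = 26.76°

27°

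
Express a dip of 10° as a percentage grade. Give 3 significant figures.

17.6%

grade % = 100 × tan 10° = 100 × 0.1763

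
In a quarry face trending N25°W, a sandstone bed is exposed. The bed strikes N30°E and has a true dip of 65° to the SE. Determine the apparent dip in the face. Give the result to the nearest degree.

The strike is N30°E and the section trends N25°W; the acute angle between them is β = 55°.
tan α = tan 65° × sin 55° = 2.1445 × 0.8192 = 1.7567
α = arctan(1.7567) = 60.35°

60°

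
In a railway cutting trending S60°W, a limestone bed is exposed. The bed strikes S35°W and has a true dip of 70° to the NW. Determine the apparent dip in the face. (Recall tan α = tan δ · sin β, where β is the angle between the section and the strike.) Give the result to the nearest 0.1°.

Angle between strike (S35°W) and section (S60°W): β = 25°.
tan(apparent dip) = tan 70° · sin 25° = 1.1611
apparent dip = arctan 1.1611 = 49.26°

49.3°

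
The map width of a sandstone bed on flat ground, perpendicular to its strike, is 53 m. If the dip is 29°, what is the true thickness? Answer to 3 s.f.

True thickness t = w · sin(dip) = 53 × sin 29°
t = 53 × 0.4848 = 25.695 m

25.7 m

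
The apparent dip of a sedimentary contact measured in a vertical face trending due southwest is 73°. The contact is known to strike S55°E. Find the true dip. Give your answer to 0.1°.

The section is 80° from the strike.
tan(true dip) = tan 73° / sin 80° = 3.3213
δ = arctan(3.3213) = 73.24°

73.2°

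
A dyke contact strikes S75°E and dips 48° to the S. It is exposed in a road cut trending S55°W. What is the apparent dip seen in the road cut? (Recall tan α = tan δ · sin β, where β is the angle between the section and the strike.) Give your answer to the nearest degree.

The strike is S75°E and the section trends S55°W; the acute angle between them is β = 50°.
tan α = tan 48° × sin 50° = 1.1106 × 0.7660 = 0.8508
apparent dip = arctan 0.8508 = 40.39°

40°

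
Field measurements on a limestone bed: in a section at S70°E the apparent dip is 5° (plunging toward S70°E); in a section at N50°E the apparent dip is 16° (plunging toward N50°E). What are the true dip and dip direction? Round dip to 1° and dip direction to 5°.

true dip 16°, dip direction 035°

Represent each trace as a vector plunging at its apparent dip toward its trend (east-north-up frame): v₁ = (0.936, -0.341, -0.087), v₂ = (0.736, 0.618, -0.276).
The plane normal is n = v₁ × v₂ ∝ (0.148, 0.194, 0.829).
Dip δ = arctan(|n_h|/n_z) = arctan(0.244/0.829) = 16.4°.
The horizontal component of n points toward azimuth atan2(n_x, n_y) = 37°, the dip direction.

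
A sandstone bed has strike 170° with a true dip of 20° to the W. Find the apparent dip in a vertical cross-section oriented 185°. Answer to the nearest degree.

5°

The strike is 170° and the section trends 185°; the acute angle between them is β = 15°.
tan(apparent dip) = tan 20° · sin 15° = 0.0942
apparent dip = arctan 0.0942 = 5.38°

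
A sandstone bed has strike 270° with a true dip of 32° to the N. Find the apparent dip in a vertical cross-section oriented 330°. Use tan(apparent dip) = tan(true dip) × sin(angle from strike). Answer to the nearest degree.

Angle between strike (270°) and section (330°): β = 60°.
tan α = tan 32° × sin 60° = 0.6249 × 0.8660 = 0.5412
α = arctan(0.5412) = 28.42°

28°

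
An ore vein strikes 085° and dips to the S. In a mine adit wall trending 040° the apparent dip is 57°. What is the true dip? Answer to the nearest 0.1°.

The section is 45° from the strike.
tan(true dip) = tan 57° / sin 45° = 2.1777
δ = arctan(2.1777) = 65.34°

65.3°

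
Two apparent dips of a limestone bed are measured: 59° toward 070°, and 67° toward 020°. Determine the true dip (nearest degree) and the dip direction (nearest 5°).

true dip 67°, dip direction 025°

Each apparent-dip line lies in the plane. As unit vectors (x east, y north, z up), v₁ plunges 59°→070° and v₂ plunges 67°→020°.
The plane normal is n = v₁ × v₂ ∝ (0.153, 0.331, 0.154).
tan δ = √(n_x²+n_y²)/n_z = 0.364/0.154, so δ = 67.1°.
Dip direction = atan2(0.153, 0.331) = 25° (azimuth of n's horizontal projection).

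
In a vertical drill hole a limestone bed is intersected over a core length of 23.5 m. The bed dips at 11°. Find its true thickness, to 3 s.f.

23.1 m

True thickness t = h · cos(dip) = 23.5 × cos 11°
t = 23.5 × 0.9816 = 23.068 m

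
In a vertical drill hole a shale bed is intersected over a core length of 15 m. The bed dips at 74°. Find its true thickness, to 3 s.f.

4.13 m

True thickness t = h · cos(dip) = 15 × cos 74°
t = 15 × 0.2756 = 4.135 m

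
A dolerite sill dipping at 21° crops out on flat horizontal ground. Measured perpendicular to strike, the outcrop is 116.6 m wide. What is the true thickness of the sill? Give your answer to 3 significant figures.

True thickness t = w · sin(dip) = 116.6 × sin 21°
t = 116.6 × 0.3584 = 41.786 m

41.8 m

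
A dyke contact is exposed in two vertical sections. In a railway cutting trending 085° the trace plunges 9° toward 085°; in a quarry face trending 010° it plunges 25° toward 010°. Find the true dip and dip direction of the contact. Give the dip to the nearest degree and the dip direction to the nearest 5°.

Represent each trace as a vector plunging at its apparent dip toward its trend (east-north-up frame): v₁ = (0.984, 0.086, -0.156), v₂ = (0.157, 0.893, -0.423).
n = v₁ × v₂ = (0.103, 0.391, 0.865) (taken with n_z > 0).
Dip δ = arctan(|n_h|/n_z) = arctan(0.405/0.865) = 25.1°.
The horizontal component of n points toward azimuth atan2(n_x, n_y) = 15°, the dip direction.

true dip 25°, dip direction 015°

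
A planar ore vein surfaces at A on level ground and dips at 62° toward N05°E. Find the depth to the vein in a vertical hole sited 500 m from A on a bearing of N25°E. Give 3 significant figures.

The hole lies 20° from the dip direction, so the down-dip offset is 500 × cos 20° = 469.85 m.
Depth = down-dip offset × tan(dip) = 469.85 × tan 62° = 469.85 × 1.8807
Depth = 883.65 m

884 m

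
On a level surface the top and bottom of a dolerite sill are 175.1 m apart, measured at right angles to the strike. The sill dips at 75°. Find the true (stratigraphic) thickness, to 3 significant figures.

169 m

True thickness t = w · sin(dip) = 175.1 × sin 75°
t = 175.1 × 0.9659 = 169.134 m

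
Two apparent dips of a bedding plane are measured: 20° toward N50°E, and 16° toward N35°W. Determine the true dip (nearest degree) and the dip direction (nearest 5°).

true dip 24°, dip direction 015°

Each apparent-dip line lies in the plane. As unit vectors (x east, y north, z up), v₁ plunges 20°→N50°E and v₂ plunges 16°→N35°W.
The plane normal is n = v₁ × v₂ ∝ (0.103, 0.387, 0.900).
Dip δ = arctan(|n_h|/n_z) = arctan(0.400/0.900) = 24.0°.
The horizontal component of n points toward azimuth atan2(n_x, n_y) = 15°, the dip direction.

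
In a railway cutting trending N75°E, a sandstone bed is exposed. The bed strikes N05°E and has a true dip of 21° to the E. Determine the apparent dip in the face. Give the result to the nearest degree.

Angle between strike (N05°E) and section (N75°E): β = 70°.
tan α = tan 21° × sin 70° = 0.3839 × 0.9397 = 0.3607
α = arctan(0.3607) = 19.84°

20°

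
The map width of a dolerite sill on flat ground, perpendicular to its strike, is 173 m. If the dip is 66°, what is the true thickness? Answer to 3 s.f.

True thickness t = w · sin(dip) = 173 × sin 66°
t = 173 × 0.9135 = 158.043 m

158 m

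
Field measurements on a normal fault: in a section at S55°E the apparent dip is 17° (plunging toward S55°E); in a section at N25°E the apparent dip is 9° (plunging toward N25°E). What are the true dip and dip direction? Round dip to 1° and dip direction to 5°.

Represent each trace as a vector plunging at its apparent dip toward its trend (east-north-up frame): v₁ = (0.783, -0.549, -0.292), v₂ = (0.417, 0.895, -0.156).
n = v₁ × v₂ = (0.348, 0.001, 0.930) (taken with n_z > 0).
tan δ = √(n_x²+n_y²)/n_z = 0.348/0.930, so δ = 20.5°.
Dip direction = atan2(0.348, 0.001) = 90° (azimuth of n's horizontal projection).

true dip 20°, dip direction 090°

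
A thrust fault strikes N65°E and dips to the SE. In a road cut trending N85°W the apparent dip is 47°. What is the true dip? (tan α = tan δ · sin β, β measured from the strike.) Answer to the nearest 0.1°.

65.0°

β = acute angle between strike N65°E and section N85°W = 30°.
tan δ = tan α / sin β = tan 47° / sin 30° = 1.0724 / 0.5000 = 2.1447
δ = arctan(2.1447) = 65.00°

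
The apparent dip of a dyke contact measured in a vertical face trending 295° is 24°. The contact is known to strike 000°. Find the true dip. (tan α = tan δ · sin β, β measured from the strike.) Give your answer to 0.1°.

β = acute angle between strike 000° and section 295° = 65°.
tan δ = tan α / sin β = tan 24° / sin 65° = 0.4452 / 0.9063 = 0.4913
δ = arctan(0.4913) = 26.16°

26.2°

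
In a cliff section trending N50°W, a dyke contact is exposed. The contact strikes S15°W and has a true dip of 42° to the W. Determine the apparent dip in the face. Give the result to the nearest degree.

39°

The section lies 65° from the strike.
tan(apparent dip) = tan 42° · sin 65° = 0.8160
α = arctan(0.8160) = 39.22°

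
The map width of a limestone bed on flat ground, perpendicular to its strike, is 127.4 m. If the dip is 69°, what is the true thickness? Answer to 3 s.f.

True thickness t = w · sin(dip) = 127.4 × sin 69°
t = 127.4 × 0.9336 = 118.938 m

119 m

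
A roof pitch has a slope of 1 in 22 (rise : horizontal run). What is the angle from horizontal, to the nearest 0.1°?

2.6°

tan θ = 1/22 = 0.0455
θ = arctan(0.0455) = 2.60°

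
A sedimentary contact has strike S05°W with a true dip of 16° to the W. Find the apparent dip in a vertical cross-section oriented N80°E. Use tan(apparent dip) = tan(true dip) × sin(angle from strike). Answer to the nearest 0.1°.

Angle between strike (S05°W) and section (N80°E): β = 75°.
tan α = tan 16° × sin 75° = 0.2867 × 0.9659 = 0.2770
α = arctan(0.2770) = 15.48°

15.5°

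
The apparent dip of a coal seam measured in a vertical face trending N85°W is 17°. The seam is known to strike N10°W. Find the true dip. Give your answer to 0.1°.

β = acute angle between strike N10°W and section N85°W = 75°.
tan(true dip) = tan 17° / sin 75° = 0.3165
δ = arctan(0.3165) = 17.56°

17.6°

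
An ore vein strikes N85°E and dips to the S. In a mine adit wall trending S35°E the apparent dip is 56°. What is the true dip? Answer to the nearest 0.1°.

β = acute angle between strike N85°E and section S35°E = 60°.
tan δ = tan α / sin β = tan 56° / sin 60° = 1.4826 / 0.8660 = 1.7119
true dip = arctan 1.7119 = 59.71°

59.7°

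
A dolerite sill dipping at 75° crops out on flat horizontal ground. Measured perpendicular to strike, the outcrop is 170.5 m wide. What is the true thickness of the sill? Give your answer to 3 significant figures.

True thickness t = w · sin(dip) = 170.5 × sin 75°
t = 170.5 × 0.9659 = 164.690 m

165 m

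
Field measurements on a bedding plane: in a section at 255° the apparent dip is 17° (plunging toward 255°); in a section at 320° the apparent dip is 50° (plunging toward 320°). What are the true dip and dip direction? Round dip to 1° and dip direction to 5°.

true dip 50°, dip direction 330°

Each apparent-dip line lies in the plane. As unit vectors (x east, y north, z up), v₁ plunges 17°→255° and v₂ plunges 50°→320°.
The plane normal is n = v₁ × v₂ ∝ (-0.334, 0.587, 0.557).
tan δ = √(n_x²+n_y²)/n_z = 0.675/0.557, so δ = 50.5°.
Dip direction = azimuth of (n_x, n_y) = atan2(-0.334, 0.587) = 330°.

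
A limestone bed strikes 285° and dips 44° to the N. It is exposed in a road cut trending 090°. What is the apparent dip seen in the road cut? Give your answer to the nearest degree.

14°

The section lies 15° from the strike.
tan(apparent dip) = tan 44° · sin 15° = 0.2499
apparent dip = arctan 0.2499 = 14.03°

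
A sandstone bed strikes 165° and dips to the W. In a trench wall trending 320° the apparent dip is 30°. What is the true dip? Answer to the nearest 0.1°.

β = acute angle between strike 165° and section 320° = 25°.
tan δ = tan α / sin β = tan 30° / sin 25° = 0.5774 / 0.4226 = 1.3661
true dip = arctan 1.3661 = 53.80°

53.8°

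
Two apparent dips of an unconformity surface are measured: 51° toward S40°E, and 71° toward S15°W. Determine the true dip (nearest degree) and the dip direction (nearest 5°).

true dip 71°, dip direction 205°

The two traces are lines in the plane: v₁ = (sin 140°·cos 51°, cos 140°·cos 51°, −sin 51°), v₂ = (sin 195°·cos 71°, cos 195°·cos 71°, −sin 71°).
n = v₁ × v₂ = (-0.211, -0.448, 0.168) (taken with n_z > 0).
True dip = arccos(n_z / |n|) = arccos(0.3209) = 71.3°.
The horizontal component of n points toward azimuth atan2(n_x, n_y) = 205°, the dip direction.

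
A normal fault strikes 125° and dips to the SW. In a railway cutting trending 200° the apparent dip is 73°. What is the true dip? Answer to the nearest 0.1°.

73.5°

The section is 75° from the strike.
tan(true dip) = tan 73° / sin 75° = 3.3862
δ = arctan(3.3862) = 73.55°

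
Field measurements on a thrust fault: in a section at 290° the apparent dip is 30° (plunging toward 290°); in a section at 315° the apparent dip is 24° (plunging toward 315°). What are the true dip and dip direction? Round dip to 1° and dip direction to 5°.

Represent each trace as a vector plunging at its apparent dip toward its trend (east-north-up frame): v₁ = (-0.814, 0.296, -0.500), v₂ = (-0.646, 0.646, -0.407).
n = v₁ × v₂ = (-0.203, 0.008, 0.334) (taken with n_z > 0).
tan δ = √(n_x²+n_y²)/n_z = 0.203/0.334, so δ = 31.2°.
Dip direction = atan2(-0.203, 0.008) = 272° (azimuth of n's horizontal projection).

true dip 31°, dip direction 270°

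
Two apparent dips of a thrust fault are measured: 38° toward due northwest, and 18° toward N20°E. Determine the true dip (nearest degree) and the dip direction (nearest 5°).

true dip 38°, dip direction 315°

The two traces are lines in the plane: v₁ = (sin 315°·cos 38°, cos 315°·cos 38°, −sin 38°), v₂ = (sin 20°·cos 18°, cos 20°·cos 18°, −sin 18°).
The plane normal is n = v₁ × v₂ ∝ (-0.378, 0.372, 0.679).
tan δ = √(n_x²+n_y²)/n_z = 0.531/0.679, so δ = 38.0°.
Dip direction = azimuth of (n_x, n_y) = atan2(-0.378, 0.372) = 315°.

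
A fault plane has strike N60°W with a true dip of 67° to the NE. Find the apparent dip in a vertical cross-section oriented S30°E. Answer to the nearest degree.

The strike is N60°W and the section trends S30°E; the acute angle between them is β = 30°.
tan α = tan 67° × sin 30° = 2.3559 × 0.5000 = 1.1779
α = arctan(1.1779) = 49.67°

50°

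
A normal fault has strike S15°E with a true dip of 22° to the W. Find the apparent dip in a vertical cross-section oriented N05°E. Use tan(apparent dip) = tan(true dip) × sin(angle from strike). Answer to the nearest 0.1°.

The section lies 20° from the strike.
tan(apparent dip) = tan 22° · sin 20° = 0.1382
apparent dip = arctan 0.1382 = 7.87°

7.9°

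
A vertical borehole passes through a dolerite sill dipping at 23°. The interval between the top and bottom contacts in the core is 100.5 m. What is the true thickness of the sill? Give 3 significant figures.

True thickness t = h · cos(dip) = 100.5 × cos 23°
t = 100.5 × 0.9205 = 92.511 m

92.5 m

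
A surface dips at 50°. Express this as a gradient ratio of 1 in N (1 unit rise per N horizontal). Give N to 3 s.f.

1 : N means tan θ = 1/N, so N = 1/tan 50° = 1/1.1918

1 in 0.839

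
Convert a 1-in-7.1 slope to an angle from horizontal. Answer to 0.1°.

tan θ = 1/7.1 = 0.1408
θ = arctan(0.1408) = 8.02°

8.0°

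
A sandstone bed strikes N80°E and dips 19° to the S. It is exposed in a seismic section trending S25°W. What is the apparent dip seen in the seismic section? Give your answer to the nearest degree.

16°

The strike is N80°E and the section trends S25°W; the acute angle between them is β = 55°.
tan(apparent dip) = tan 19° · sin 55° = 0.2821
α = arctan(0.2821) = 15.75°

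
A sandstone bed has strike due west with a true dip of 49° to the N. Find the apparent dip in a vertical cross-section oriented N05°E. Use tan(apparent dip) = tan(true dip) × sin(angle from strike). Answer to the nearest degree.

The strike is due west and the section trends N05°E; the acute angle between them is β = 85°.
tan(apparent dip) = tan 49° · sin 85° = 1.1460
α = arctan(1.1460) = 48.89°

49°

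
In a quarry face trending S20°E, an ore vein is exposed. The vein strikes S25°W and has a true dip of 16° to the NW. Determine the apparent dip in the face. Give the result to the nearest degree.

11°

The strike is S25°W and the section trends S20°E; the acute angle between them is β = 45°.
tan(apparent dip) = tan 16° · sin 45° = 0.2028
apparent dip = arctan 0.2028 = 11.46°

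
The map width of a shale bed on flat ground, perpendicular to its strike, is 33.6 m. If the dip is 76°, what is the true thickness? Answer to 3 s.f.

32.6 m

True thickness t = w · sin(dip) = 33.6 × sin 76°
t = 33.6 × 0.9703 = 32.602 m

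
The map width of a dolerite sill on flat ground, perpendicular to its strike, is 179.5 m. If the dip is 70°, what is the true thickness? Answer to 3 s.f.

169 m

True thickness t = w · sin(dip) = 179.5 × sin 70°
t = 179.5 × 0.9397 = 168.675 m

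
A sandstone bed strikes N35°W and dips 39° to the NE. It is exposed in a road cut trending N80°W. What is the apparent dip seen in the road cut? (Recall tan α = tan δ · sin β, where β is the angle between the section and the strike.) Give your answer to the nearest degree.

The strike is N35°W and the section trends N80°W; the acute angle between them is β = 45°.
tan(apparent dip) = tan 39° · sin 45° = 0.5726
α = arctan(0.5726) = 29.80°

30°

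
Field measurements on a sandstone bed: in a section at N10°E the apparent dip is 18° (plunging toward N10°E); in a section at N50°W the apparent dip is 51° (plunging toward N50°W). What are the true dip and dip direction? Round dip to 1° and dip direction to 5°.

true dip 52°, dip direction 295°

Each apparent-dip line lies in the plane. As unit vectors (x east, y north, z up), v₁ plunges 18°→N10°E and v₂ plunges 51°→N50°W.
Cross product v₁ × v₂ gives the pole to the plane: n ∝ (-0.603, 0.277, 0.518).
True dip = arccos(n_z / |n|) = arccos(0.6156) = 52.0°.
The horizontal component of n points toward azimuth atan2(n_x, n_y) = 295°, the dip direction.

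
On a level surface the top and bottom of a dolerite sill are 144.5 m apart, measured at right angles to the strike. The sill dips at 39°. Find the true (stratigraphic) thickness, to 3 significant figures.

True thickness t = w · sin(dip) = 144.5 × sin 39°
t = 144.5 × 0.6293 = 90.937 m

90.9 m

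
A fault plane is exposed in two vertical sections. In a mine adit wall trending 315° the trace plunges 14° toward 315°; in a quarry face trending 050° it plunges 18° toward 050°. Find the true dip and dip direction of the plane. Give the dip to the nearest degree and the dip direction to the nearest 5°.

true dip 23°, dip direction 010°

The two traces are lines in the plane: v₁ = (sin 315°·cos 14°, cos 315°·cos 14°, −sin 14°), v₂ = (sin 50°·cos 18°, cos 50°·cos 18°, −sin 18°).
n = v₁ × v₂ = (0.064, 0.388, 0.919) (taken with n_z > 0).
tan δ = √(n_x²+n_y²)/n_z = 0.394/0.919, so δ = 23.2°.
Dip direction = atan2(0.064, 0.388) = 9° (azimuth of n's horizontal projection).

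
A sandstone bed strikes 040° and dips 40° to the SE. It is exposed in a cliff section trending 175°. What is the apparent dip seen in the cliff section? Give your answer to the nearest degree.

31°

Angle between strike (040°) and section (175°): β = 45°.
tan α = tan 40° × sin 45° = 0.8391 × 0.7071 = 0.5933
apparent dip = arctan 0.5933 = 30.68°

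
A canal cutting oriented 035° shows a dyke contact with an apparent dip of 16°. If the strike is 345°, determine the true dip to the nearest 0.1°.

20.5°

β = acute angle between strike 345° and section 035° = 50°.
tan δ = tan α / sin β = tan 16° / sin 50° = 0.2867 / 0.7660 = 0.3743
δ = arctan(0.3743) = 20.52°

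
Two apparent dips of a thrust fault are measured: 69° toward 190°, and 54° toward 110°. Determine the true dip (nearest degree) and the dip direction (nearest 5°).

true dip 70°, dip direction 170°

The two traces are lines in the plane: v₁ = (sin 190°·cos 69°, cos 190°·cos 69°, −sin 69°), v₂ = (sin 110°·cos 54°, cos 110°·cos 54°, −sin 54°).
Cross product v₁ × v₂ gives the pole to the plane: n ∝ (0.098, -0.566, 0.207).
Dip δ = arctan(|n_h|/n_z) = arctan(0.574/0.207) = 70.1°.
Dip direction = azimuth of (n_x, n_y) = atan2(0.098, -0.566) = 170°.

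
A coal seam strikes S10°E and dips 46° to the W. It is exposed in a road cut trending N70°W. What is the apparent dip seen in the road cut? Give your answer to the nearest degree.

42°

Angle between strike (S10°E) and section (N70°W): β = 60°.
tan α = tan 46° × sin 60° = 1.0355 × 0.8660 = 0.8968
α = arctan(0.8968) = 41.89°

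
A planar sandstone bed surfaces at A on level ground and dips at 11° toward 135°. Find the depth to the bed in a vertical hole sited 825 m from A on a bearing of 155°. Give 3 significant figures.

151 m

The hole lies 20° from the dip direction, so the down-dip offset is 825 × cos 20° = 775.25 m.
Depth = down-dip offset × tan(dip) = 775.25 × tan 11° = 775.25 × 0.1944
Depth = 150.69 m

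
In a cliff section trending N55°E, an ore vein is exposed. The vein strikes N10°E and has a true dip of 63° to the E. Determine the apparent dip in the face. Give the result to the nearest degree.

54°

The section lies 45° from the strike.
tan α = tan 63° × sin 45° = 1.9626 × 0.7071 = 1.3878
apparent dip = arctan 1.3878 = 54.22°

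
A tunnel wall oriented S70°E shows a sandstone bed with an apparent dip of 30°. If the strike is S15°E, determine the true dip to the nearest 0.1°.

35.2°

β = acute angle between strike S15°E and section S70°E = 55°.
tan(true dip) = tan 30° / sin 55° = 0.7048
true dip = arctan 0.7048 = 35.18°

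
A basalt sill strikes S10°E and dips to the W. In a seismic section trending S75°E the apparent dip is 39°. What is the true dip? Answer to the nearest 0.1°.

41.8°

The section is 65° from the strike.
tan(true dip) = tan 39° / sin 65° = 0.8935
true dip = arctan 0.8935 = 41.78°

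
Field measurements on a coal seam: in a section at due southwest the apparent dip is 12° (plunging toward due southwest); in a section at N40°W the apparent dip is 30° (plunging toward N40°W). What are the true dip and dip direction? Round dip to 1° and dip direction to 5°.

Each apparent-dip line lies in the plane. As unit vectors (x east, y north, z up), v₁ plunges 12°→due southwest and v₂ plunges 30°→N40°W.
n = v₁ × v₂ = (-0.484, 0.230, 0.844) (taken with n_z > 0).
Dip δ = arctan(|n_h|/n_z) = arctan(0.536/0.844) = 32.4°.
The horizontal component of n points toward azimuth atan2(n_x, n_y) = 295°, the dip direction.

true dip 32°, dip direction 295°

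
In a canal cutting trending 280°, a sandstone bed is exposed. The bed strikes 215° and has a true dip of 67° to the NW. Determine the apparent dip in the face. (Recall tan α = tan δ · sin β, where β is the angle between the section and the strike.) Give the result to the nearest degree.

The section lies 65° from the strike.
tan α = tan 67° × sin 65° = 2.3559 × 0.9063 = 2.1351
α = arctan(2.1351) = 64.90°

65°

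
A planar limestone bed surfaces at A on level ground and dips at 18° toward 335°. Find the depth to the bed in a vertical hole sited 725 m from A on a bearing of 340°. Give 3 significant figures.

235 m

The hole lies 5° from the dip direction, so the down-dip offset is 725 × cos 5° = 722.24 m.
Depth = down-dip offset × tan(dip) = 722.24 × tan 18° = 722.24 × 0.3249
Depth = 234.67 m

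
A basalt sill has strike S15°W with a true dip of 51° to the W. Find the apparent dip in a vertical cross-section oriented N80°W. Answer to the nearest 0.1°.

50.9°

The strike is S15°W and the section trends N80°W; the acute angle between them is β = 85°.
tan(apparent dip) = tan 51° · sin 85° = 1.2302
apparent dip = arctan 1.2302 = 50.89°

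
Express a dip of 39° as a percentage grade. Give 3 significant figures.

grade % = 100 × tan 39° = 100 × 0.8098

81.0%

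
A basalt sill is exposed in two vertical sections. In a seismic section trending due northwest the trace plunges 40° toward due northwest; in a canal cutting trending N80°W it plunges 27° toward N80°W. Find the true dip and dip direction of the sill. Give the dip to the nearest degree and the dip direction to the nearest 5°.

true dip 42°, dip direction 335°

Each apparent-dip line lies in the plane. As unit vectors (x east, y north, z up), v₁ plunges 40°→due northwest and v₂ plunges 27°→N80°W.
The plane normal is n = v₁ × v₂ ∝ (-0.146, 0.318, 0.391).
True dip = arccos(n_z / |n|) = arccos(0.7453) = 41.8°.
Dip direction = atan2(-0.146, 0.318) = 335° (azimuth of n's horizontal projection).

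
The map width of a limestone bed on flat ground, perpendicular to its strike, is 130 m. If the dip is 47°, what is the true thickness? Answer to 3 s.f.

95.1 m

True thickness t = w · sin(dip) = 130 × sin 47°
t = 130 × 0.7314 = 95.076 m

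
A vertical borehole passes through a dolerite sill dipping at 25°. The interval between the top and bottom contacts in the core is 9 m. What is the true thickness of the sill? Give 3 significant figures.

8.16 m

True thickness t = h · cos(dip) = 9 × cos 25°
t = 9 × 0.9063 = 8.157 m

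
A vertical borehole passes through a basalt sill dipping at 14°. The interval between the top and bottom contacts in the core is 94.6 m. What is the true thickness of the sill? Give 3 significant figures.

True thickness t = h · cos(dip) = 94.6 × cos 14°
t = 94.6 × 0.9703 = 91.790 m

91.8 m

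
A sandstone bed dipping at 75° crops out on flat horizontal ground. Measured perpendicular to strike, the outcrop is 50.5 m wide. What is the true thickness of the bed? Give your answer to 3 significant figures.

True thickness t = w · sin(dip) = 50.5 × sin 75°
t = 50.5 × 0.9659 = 48.779 m

48.8 m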